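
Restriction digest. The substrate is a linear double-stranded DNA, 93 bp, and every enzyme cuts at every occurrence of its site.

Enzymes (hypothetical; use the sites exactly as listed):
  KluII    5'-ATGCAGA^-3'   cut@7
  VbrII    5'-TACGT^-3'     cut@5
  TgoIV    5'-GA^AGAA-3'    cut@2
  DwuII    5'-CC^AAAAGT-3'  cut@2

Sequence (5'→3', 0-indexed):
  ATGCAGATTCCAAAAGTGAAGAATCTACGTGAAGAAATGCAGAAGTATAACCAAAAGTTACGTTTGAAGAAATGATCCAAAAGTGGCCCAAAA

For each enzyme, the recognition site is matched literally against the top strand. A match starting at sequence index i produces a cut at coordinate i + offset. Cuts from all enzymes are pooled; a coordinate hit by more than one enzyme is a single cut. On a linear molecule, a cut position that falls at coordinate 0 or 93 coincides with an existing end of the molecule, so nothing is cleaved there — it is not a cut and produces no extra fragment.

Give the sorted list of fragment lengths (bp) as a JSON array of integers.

[2,4,4,7,8,9,11,11,11,11,15]

Scan for sites:
  KluII (ATGCAGA, off=7): starts [0, 36] → cuts [7, 43]
  VbrII (TACGT, off=5): starts [25, 58] → cuts [30, 63]
  TgoIV (GAAGAA, off=2): starts [17, 30, 65] → cuts [19, 32, 67]
  DwuII (CCAAAAGT, off=2): starts [9, 50, 76] → cuts [11, 52, 78]

Pooled cuts: [7, 11, 19, 30, 32, 43, 52, 63, 67, 78]

Fragment lengths:
  [0,7): 7 bp
  [7,11): 4 bp
  [11,19): 8 bp
  [19,30): 11 bp
  [30,32): 2 bp
  [32,43): 11 bp
  [43,52): 9 bp
  [52,63): 11 bp
  [63,67): 4 bp
  [67,78): 11 bp
  [78,93): 15 bp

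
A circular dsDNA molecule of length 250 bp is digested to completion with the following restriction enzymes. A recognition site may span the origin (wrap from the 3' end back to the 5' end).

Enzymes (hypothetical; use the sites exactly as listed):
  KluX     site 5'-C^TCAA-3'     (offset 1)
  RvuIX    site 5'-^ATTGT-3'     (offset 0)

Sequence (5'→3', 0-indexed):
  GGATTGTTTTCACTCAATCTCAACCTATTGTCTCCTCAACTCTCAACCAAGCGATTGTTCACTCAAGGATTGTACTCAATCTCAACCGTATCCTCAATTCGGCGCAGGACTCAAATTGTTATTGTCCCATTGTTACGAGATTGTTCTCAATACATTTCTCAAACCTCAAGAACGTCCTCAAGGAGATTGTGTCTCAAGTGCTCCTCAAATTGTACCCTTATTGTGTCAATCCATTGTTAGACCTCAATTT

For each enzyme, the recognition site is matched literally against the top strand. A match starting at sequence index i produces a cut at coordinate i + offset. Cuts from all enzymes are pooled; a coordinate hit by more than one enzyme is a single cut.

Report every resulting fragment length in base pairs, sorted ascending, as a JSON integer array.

Per-enzyme occurrences:
  KluX (CTCAA, off=1): starts [12, 18, 34, 41, 61, 74, 80, 92, 109, 145, 157, 164, 176, 192, 203, 242] → cuts [13, 19, 35, 42, 62, 75, 81, 93, 110, 146, 158, 165, 177, 193, 204, 243]
  RvuIX (ATTGT, off=0): starts [2, 26, 53, 68, 114, 120, 128, 139, 185, 208, 219, 232] → cuts [2, 26, 53, 68, 114, 120, 128, 139, 185, 208, 219, 232]

All cut coordinates (distinct, sorted): [2, 13, 19, 26, 35, 42, 53, 62, 68, 75, 81, 93, 110, 114, 120, 128, 139, 146, 158, 165, 177, 185, 193, 204, 208, 219, 232, 243]

Fragments:
  2→13: 11 bp
  13→19: 6 bp
  19→26: 7 bp
  26→35: 9 bp
  35→42: 7 bp
  42→53: 11 bp
  53→62: 9 bp
  62→68: 6 bp
  68→75: 7 bp
  75→81: 6 bp
  81→93: 12 bp
  93→110: 17 bp
  110→114: 4 bp
  114→120: 6 bp
  120→128: 8 bp
  128→139: 11 bp
  139→146: 7 bp
  146→158: 12 bp
  158→165: 7 bp
  165→177: 12 bp
  177→185: 8 bp
  185→193: 8 bp
  193→204: 11 bp
  204→208: 4 bp
  208→219: 11 bp
  219→232: 13 bp
  232→243: 11 bp
  243→2 (wrap): 250-243+2 = 9 bp

[4,4,6,6,6,6,7,7,7,7,7,8,8,8,9,9,9,11,11,11,11,11,11,12,12,12,13,17]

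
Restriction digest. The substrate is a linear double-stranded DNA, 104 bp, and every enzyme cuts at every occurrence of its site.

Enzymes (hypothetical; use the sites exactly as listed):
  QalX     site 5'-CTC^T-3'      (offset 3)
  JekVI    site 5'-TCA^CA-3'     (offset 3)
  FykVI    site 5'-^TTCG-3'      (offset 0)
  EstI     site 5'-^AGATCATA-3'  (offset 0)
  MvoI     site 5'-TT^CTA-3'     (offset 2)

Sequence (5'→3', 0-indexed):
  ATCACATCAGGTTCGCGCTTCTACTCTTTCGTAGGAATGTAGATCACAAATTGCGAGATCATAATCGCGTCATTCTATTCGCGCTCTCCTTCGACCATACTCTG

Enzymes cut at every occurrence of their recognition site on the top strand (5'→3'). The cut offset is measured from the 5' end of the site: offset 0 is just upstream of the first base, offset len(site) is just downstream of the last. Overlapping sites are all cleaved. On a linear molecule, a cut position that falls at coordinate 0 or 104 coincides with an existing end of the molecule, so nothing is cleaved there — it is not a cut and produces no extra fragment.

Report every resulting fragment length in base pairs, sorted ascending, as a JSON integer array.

Per-enzyme occurrences:
  QalX CTCT/3: at [23, 83, 99] ⇒ [26, 86, 102]
  JekVI TCACA/3: at [1, 43] ⇒ [4, 46]
  FykVI TTCG/0: at [11, 27, 77, 89] ⇒ [11, 27, 77, 89]
  EstI AGATCATA/0: at [55] ⇒ [55]
  MvoI TTCTA/2: at [18, 72] ⇒ [20, 74]

All cut coordinates (distinct, sorted): [4, 11, 20, 26, 27, 46, 55, 74, 77, 86, 89, 102]

Fragment lengths:
  [0,4): 4 bp
  [4,11): 7 bp
  [11,20): 9 bp
  [20,26): 6 bp
  [26,27): 1 bp
  [27,46): 19 bp
  [46,55): 9 bp
  [55,74): 19 bp
  [74,77): 3 bp
  [77,86): 9 bp
  [86,89): 3 bp
  [89,102): 13 bp
  [102,104): 2 bp

[1,2,3,3,4,6,7,9,9,9,13,19,19]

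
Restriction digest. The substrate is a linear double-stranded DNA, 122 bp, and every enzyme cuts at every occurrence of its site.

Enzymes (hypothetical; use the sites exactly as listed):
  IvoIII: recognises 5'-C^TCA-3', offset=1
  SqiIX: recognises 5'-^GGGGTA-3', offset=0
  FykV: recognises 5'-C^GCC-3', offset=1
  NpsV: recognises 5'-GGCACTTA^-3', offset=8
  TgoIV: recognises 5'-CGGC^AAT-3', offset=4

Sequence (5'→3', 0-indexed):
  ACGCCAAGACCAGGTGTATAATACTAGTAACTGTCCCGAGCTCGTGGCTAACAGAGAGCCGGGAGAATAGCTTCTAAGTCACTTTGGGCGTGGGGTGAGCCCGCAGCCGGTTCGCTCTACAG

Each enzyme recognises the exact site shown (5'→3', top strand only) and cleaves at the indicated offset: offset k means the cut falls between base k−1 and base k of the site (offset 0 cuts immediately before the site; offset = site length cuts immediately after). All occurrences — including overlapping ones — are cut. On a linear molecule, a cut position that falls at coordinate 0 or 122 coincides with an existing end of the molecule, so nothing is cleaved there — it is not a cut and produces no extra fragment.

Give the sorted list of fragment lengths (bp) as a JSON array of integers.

Scan for sites:
  IvoIII (CTCA, off=1): no sites
  SqiIX (GGGGTA, off=0): no sites
  FykV CGCC/1: at [1] ⇒ [2]
  NpsV (GGCACTTA, off=8): no sites
  TgoIV (CGGCAAT, off=4): no sites

Pooled cuts: [2]

Fragments:
  [0,2): 2 bp
  [2,122): 120 bp

[2,120]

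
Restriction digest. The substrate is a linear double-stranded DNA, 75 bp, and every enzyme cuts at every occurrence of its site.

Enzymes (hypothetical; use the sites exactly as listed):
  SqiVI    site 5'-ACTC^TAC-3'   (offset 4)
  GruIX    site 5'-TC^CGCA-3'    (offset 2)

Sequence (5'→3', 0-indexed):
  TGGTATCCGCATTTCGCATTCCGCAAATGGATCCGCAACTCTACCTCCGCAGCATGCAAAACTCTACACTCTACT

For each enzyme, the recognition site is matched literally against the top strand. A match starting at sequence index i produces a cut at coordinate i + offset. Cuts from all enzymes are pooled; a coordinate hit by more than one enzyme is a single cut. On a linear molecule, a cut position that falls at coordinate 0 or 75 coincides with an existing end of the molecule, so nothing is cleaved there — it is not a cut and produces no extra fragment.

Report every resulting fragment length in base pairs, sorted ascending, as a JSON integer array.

Per-enzyme occurrences:
  SqiVI ACTCTAC/4: at [37, 60, 67] ⇒ [41, 64, 71]
  GruIX TCCGCA/2: at [5, 19, 31, 45] ⇒ [7, 21, 33, 47]

All cut coordinates (distinct, sorted): [7, 21, 33, 41, 47, 64, 71]

Fragment lengths:
  [0,7): 7 bp
  [7,21): 14 bp
  [21,33): 12 bp
  [33,41): 8 bp
  [41,47): 6 bp
  [47,64): 17 bp
  [64,71): 7 bp
  [71,75): 4 bp

[4,6,7,7,8,12,14,17]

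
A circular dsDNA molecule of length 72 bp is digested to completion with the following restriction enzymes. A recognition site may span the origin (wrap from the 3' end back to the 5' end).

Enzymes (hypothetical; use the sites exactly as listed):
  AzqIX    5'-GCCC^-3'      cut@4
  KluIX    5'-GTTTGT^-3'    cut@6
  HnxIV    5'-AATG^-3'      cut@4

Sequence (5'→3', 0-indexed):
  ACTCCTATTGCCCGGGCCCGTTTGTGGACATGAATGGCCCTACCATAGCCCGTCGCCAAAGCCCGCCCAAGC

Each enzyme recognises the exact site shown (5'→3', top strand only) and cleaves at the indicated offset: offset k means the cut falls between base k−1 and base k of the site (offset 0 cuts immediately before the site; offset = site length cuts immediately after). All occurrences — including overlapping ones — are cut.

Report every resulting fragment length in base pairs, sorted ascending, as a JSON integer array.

[4,4,6,6,11,11,13,17]

Site scan:
  AzqIX GCCC/4: at [9, 15, 36, 47, 60, 64] ⇒ [13, 19, 40, 51, 64, 68]
  KluIX GTTTGT/6: at [19] ⇒ [25]
  HnxIV AATG/4: at [32] ⇒ [36]

All cut coordinates (distinct, sorted): [13, 19, 25, 36, 40, 51, 64, 68]

Fragment lengths:
  13→19: 6 bp
  19→25: 6 bp
  25→36: 11 bp
  36→40: 4 bp
  40→51: 11 bp
  51→64: 13 bp
  64→68: 4 bp
  68→13 (wrap): 72-68+13 = 17 bp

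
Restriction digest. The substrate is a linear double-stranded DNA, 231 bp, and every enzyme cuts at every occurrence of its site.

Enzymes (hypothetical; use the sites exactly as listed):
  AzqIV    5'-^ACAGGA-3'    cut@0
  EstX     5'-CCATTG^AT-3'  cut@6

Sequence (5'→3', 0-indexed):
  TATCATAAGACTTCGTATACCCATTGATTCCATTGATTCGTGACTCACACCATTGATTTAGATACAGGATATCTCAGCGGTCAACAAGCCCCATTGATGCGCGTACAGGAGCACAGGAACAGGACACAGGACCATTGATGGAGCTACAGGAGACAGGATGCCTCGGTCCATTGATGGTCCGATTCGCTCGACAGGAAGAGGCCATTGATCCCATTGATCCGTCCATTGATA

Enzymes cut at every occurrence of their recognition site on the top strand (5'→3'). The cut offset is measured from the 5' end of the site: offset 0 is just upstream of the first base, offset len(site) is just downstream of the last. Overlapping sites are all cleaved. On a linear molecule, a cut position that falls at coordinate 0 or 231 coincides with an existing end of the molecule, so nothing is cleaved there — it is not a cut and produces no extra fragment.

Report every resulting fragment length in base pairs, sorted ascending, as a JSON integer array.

Scan for sites:
  AzqIV ACAGGA/0: at [63, 104, 112, 118, 125, 145, 152, 190] ⇒ [63, 104, 112, 118, 125, 145, 152, 190]
  EstX CCATTGAT/6: at [20, 29, 49, 90, 131, 167, 201, 210, 222] ⇒ [26, 35, 55, 96, 137, 173, 207, 216, 228]

Pooled cuts: [26, 35, 55, 63, 96, 104, 112, 118, 125, 137, 145, 152, 173, 190, 207, 216, 228]

Fragments:
  [0,26): 26 bp
  [26,35): 9 bp
  [35,55): 20 bp
  [55,63): 8 bp
  [63,96): 33 bp
  [96,104): 8 bp
  [104,112): 8 bp
  [112,118): 6 bp
  [118,125): 7 bp
  [125,137): 12 bp
  [137,145): 8 bp
  [145,152): 7 bp
  [152,173): 21 bp
  [173,190): 17 bp
  [190,207): 17 bp
  [207,216): 9 bp
  [216,228): 12 bp
  [228,231): 3 bp

[3,6,7,7,8,8,8,8,9,9,12,12,17,17,20,21,26,33]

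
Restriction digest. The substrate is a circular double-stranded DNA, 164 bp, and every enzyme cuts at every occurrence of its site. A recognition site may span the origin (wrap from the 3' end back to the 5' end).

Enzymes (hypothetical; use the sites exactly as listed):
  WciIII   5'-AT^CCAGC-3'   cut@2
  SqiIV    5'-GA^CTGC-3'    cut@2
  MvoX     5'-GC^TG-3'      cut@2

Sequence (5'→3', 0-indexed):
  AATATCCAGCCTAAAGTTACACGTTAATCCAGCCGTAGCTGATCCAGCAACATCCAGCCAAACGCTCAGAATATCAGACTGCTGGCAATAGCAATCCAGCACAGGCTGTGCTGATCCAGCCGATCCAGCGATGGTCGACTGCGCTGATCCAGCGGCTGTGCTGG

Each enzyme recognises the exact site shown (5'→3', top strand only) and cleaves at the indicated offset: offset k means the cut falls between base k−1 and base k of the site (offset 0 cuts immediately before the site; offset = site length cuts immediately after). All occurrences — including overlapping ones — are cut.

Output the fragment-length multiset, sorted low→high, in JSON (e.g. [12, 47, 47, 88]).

Scan for sites:
  WciIII (ATCCAGC, off=2): starts [3, 26, 41, 51, 93, 113, 122, 146] → cuts [5, 28, 43, 53, 95, 115, 124, 148]
  SqiIV (GACTGC, off=2): starts [76, 136] → cuts [78, 138]
  MvoX (GCTG, off=2): starts [37, 80, 104, 109, 142, 154, 159] → cuts [39, 82, 106, 111, 144, 156, 161]

Pooled cuts: [5, 28, 39, 43, 53, 78, 82, 95, 106, 111, 115, 124, 138, 144, 148, 156, 161]

Fragments:
  5→28: 23 bp
  28→39: 11 bp
  39→43: 4 bp
  43→53: 10 bp
  53→78: 25 bp
  78→82: 4 bp
  82→95: 13 bp
  95→106: 11 bp
  106→111: 5 bp
  111→115: 4 bp
  115→124: 9 bp
  124→138: 14 bp
  138→144: 6 bp
  144→148: 4 bp
  148→156: 8 bp
  156→161: 5 bp
  161→5 (wrap): 164-161+5 = 8 bp

[4,4,4,4,5,5,6,8,8,9,10,11,11,13,14,23,25]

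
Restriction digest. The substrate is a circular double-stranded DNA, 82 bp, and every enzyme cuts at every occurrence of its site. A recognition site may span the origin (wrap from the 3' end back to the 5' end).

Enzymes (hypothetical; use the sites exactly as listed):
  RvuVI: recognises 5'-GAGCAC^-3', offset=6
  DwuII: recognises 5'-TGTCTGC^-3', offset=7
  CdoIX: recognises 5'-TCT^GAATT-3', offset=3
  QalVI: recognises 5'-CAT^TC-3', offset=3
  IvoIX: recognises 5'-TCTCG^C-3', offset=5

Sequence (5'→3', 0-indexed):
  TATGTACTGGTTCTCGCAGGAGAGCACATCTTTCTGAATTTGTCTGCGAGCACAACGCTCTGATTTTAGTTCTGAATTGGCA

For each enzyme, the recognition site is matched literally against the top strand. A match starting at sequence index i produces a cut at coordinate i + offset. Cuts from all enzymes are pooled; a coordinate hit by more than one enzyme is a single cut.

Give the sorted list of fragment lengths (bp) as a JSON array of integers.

Site scan:
  RvuVI GAGCAC/6: at [21, 47] ⇒ [27, 53]
  DwuII TGTCTGC/7: at [40] ⇒ [47]
  CdoIX TCTGAATT/3: at [32, 70] ⇒ [35, 73]
  QalVI (CATTC, off=3): no sites
  IvoIX TCTCGC/5: at [11] ⇒ [16]

All cut coordinates (distinct, sorted): [16, 27, 35, 47, 53, 73]

Fragment lengths:
  16→27: 11 bp
  27→35: 8 bp
  35→47: 12 bp
  47→53: 6 bp
  53→73: 20 bp
  73→16 (wrap): 82-73+16 = 25 bp

[6,8,11,12,20,25]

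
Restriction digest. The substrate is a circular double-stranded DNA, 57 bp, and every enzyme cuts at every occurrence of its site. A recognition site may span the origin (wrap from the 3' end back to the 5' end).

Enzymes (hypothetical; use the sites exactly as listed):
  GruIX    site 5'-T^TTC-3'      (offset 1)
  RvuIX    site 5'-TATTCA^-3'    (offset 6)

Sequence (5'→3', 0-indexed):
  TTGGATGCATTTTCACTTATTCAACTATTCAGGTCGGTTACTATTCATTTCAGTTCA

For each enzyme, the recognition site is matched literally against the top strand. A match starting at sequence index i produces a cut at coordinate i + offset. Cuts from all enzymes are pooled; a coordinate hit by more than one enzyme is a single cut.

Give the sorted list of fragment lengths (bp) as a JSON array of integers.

[1,8,12,16,20]

Per-enzyme occurrences:
  GruIX (TTTC, off=1): starts [10, 47] → cuts [11, 48]
  RvuIX (TATTCA, off=6): starts [17, 25, 41] → cuts [23, 31, 47]

Pooled cuts: [11, 23, 31, 47, 48]

Fragments:
  11→23: 12 bp
  23→31: 8 bp
  31→47: 16 bp
  47→48: 1 bp
  48→11 (wrap): 57-48+11 = 20 bp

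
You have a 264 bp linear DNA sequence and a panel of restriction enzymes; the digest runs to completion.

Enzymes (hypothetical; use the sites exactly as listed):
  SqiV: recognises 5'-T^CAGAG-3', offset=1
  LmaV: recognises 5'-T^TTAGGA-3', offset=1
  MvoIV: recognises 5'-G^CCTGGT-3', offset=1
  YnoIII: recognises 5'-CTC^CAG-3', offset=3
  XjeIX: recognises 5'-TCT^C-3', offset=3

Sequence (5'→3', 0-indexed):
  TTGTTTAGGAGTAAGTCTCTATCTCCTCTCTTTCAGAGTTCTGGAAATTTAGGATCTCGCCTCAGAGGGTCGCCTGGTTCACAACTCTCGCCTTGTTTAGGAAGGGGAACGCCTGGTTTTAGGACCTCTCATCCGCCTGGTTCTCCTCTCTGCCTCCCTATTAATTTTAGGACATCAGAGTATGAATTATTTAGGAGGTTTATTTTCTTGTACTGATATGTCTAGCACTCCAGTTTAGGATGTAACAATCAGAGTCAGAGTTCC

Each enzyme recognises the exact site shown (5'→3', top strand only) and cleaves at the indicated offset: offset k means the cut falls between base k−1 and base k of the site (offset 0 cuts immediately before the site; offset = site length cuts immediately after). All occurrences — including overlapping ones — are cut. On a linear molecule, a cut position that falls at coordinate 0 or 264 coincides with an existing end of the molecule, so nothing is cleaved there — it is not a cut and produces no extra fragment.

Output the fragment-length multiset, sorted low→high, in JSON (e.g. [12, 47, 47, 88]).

Site scan:
  SqiV TCAGAG/1: at [32, 61, 174, 248, 254] ⇒ [33, 62, 175, 249, 255]
  LmaV TTTAGGA/1: at [3, 47, 95, 117, 165, 189, 233] ⇒ [4, 48, 96, 118, 166, 190, 234]
  MvoIV GCCTGGT/1: at [71, 110, 134] ⇒ [72, 111, 135]
  YnoIII CTCCAG/3: at [227] ⇒ [230]
  XjeIX TCTC/3: at [15, 21, 26, 54, 85, 126, 141, 146] ⇒ [18, 24, 29, 57, 88, 129, 144, 149]

All cut coordinates (distinct, sorted): [4, 18, 24, 29, 33, 48, 57, 62, 72, 88, 96, 111, 118, 129, 135, 144, 149, 166, 175, 190, 230, 234, 249, 255]

Fragment lengths:
  [0,4): 4 bp
  [4,18): 14 bp
  [18,24): 6 bp
  [24,29): 5 bp
  [29,33): 4 bp
  [33,48): 15 bp
  [48,57): 9 bp
  [57,62): 5 bp
  [62,72): 10 bp
  [72,88): 16 bp
  [88,96): 8 bp
  [96,111): 15 bp
  [111,118): 7 bp
  [118,129): 11 bp
  [129,135): 6 bp
  [135,144): 9 bp
  [144,149): 5 bp
  [149,166): 17 bp
  [166,175): 9 bp
  [175,190): 15 bp
  [190,230): 40 bp
  [230,234): 4 bp
  [234,249): 15 bp
  [249,255): 6 bp
  [255,264): 9 bp

[4,4,4,5,5,5,6,6,6,7,8,9,9,9,9,10,11,14,15,15,15,15,16,17,40]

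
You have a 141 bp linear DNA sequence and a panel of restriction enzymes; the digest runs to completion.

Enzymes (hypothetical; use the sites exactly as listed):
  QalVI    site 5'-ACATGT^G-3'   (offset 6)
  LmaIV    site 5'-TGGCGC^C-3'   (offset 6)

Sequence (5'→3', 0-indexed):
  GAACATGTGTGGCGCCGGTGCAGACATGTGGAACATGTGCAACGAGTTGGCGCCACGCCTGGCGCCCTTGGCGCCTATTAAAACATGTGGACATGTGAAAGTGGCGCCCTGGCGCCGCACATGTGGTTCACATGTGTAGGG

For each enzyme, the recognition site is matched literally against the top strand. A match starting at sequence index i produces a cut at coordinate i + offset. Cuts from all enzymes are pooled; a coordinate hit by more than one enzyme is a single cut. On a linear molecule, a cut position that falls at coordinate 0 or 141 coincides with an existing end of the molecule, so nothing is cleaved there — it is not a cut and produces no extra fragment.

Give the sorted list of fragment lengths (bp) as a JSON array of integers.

[6,7,8,8,8,9,9,9,11,11,12,14,14,15]

Per-enzyme occurrences:
  QalVI ACATGTG/6: at [2, 23, 32, 82, 90, 118, 129] ⇒ [8, 29, 38, 88, 96, 124, 135]
  LmaIV TGGCGCC/6: at [9, 47, 59, 68, 101, 109] ⇒ [15, 53, 65, 74, 107, 115]

Pooled cuts: [8, 15, 29, 38, 53, 65, 74, 88, 96, 107, 115, 124, 135]

Fragments:
  [0,8): 8 bp
  [8,15): 7 bp
  [15,29): 14 bp
  [29,38): 9 bp
  [38,53): 15 bp
  [53,65): 12 bp
  [65,74): 9 bp
  [74,88): 14 bp
  [88,96): 8 bp
  [96,107): 11 bp
  [107,115): 8 bp
  [115,124): 9 bp
  [124,135): 11 bp
  [135,141): 6 bp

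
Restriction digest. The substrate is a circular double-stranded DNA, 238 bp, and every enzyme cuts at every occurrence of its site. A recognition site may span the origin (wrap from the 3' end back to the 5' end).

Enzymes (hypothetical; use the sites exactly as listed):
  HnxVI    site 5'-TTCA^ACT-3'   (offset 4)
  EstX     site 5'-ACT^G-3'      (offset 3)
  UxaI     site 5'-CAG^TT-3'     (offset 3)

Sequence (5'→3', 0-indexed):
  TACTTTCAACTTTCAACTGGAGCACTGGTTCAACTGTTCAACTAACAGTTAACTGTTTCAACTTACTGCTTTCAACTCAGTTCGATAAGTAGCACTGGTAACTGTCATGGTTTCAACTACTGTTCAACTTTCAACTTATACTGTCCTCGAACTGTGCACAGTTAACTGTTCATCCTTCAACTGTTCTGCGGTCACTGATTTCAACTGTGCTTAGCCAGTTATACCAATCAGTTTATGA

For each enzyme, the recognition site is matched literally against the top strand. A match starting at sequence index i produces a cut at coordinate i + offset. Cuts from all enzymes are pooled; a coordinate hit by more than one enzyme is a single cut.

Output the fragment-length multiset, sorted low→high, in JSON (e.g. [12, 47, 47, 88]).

Site scan:
  HnxVI (TTCAACT, off=4): starts [4, 11, 28, 36, 56, 70, 111, 122, 129, 175, 199] → cuts [8, 15, 32, 40, 60, 74, 115, 126, 133, 179, 203]
  EstX (ACTG, off=3): starts [15, 23, 32, 51, 64, 93, 100, 118, 139, 150, 164, 179, 193, 203] → cuts [18, 26, 35, 54, 67, 96, 103, 121, 142, 153, 167, 182, 196, 206]
  UxaI (CAGTT, off=3): starts [45, 77, 158, 215, 228] → cuts [48, 80, 161, 218, 231]

Pooled cuts: [8, 15, 18, 26, 32, 35, 40, 48, 54, 60, 67, 74, 80, 96, 103, 115, 121, 126, 133, 142, 153, 161, 167, 179, 182, 196, 203, 206, 218, 231]

Fragments:
  8→15: 7 bp
  15→18: 3 bp
  18→26: 8 bp
  26→32: 6 bp
  32→35: 3 bp
  35→40: 5 bp
  40→48: 8 bp
  48→54: 6 bp
  54→60: 6 bp
  60→67: 7 bp
  67→74: 7 bp
  74→80: 6 bp
  80→96: 16 bp
  96→103: 7 bp
  103→115: 12 bp
  115→121: 6 bp
  121→126: 5 bp
  126→133: 7 bp
  133→142: 9 bp
  142→153: 11 bp
  153→161: 8 bp
  161→167: 6 bp
  167→179: 12 bp
  179→182: 3 bp
  182→196: 14 bp
  196→203: 7 bp
  203→206: 3 bp
  206→218: 12 bp
  218→231: 13 bp
  231→8 (wrap): 238-231+8 = 15 bp

[3,3,3,3,5,5,6,6,6,6,6,6,7,7,7,7,7,7,8,8,8,9,11,12,12,12,13,14,15,16]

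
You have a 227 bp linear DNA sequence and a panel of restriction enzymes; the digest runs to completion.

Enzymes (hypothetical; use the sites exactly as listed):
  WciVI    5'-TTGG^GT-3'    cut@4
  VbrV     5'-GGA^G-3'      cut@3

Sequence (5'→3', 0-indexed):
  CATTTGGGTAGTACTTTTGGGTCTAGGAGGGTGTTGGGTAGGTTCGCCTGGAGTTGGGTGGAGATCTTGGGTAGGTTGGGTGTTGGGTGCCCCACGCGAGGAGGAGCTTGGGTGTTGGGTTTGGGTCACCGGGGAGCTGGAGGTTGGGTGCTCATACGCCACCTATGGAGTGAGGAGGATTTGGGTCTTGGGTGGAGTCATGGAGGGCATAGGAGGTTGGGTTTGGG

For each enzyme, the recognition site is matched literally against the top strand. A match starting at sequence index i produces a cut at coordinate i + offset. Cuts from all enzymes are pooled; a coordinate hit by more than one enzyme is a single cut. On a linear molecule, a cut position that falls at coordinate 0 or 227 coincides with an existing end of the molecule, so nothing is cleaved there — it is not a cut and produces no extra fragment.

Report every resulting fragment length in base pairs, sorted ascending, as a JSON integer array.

[3,5,5,5,6,6,6,6,6,7,7,7,7,7,7,8,8,8,8,9,9,10,11,13,15,16,22]

Per-enzyme occurrences:
  WciVI TTGGGT/4: at [3, 16, 33, 53, 66, 75, 82, 107, 114, 120, 143, 180, 187, 216] ⇒ [7, 20, 37, 57, 70, 79, 86, 111, 118, 124, 147, 184, 191, 220]
  VbrV GGAG/3: at [25, 49, 59, 99, 102, 132, 138, 166, 173, 193, 201, 211] ⇒ [28, 52, 62, 102, 105, 135, 141, 169, 176, 196, 204, 214]

Pooled cuts: [7, 20, 28, 37, 52, 57, 62, 70, 79, 86, 102, 105, 111, 118, 124, 135, 141, 147, 169, 176, 184, 191, 196, 204, 214, 220]

Fragment lengths:
  [0,7): 7 bp
  [7,20): 13 bp
  [20,28): 8 bp
  [28,37): 9 bp
  [37,52): 15 bp
  [52,57): 5 bp
  [57,62): 5 bp
  [62,70): 8 bp
  [70,79): 9 bp
  [79,86): 7 bp
  [86,102): 16 bp
  [102,105): 3 bp
  [105,111): 6 bp
  [111,118): 7 bp
  [118,124): 6 bp
  [124,135): 11 bp
  [135,141): 6 bp
  [141,147): 6 bp
  [147,169): 22 bp
  [169,176): 7 bp
  [176,184): 8 bp
  [184,191): 7 bp
  [191,196): 5 bp
  [196,204): 8 bp
  [204,214): 10 bp
  [214,220): 6 bp
  [220,227): 7 bp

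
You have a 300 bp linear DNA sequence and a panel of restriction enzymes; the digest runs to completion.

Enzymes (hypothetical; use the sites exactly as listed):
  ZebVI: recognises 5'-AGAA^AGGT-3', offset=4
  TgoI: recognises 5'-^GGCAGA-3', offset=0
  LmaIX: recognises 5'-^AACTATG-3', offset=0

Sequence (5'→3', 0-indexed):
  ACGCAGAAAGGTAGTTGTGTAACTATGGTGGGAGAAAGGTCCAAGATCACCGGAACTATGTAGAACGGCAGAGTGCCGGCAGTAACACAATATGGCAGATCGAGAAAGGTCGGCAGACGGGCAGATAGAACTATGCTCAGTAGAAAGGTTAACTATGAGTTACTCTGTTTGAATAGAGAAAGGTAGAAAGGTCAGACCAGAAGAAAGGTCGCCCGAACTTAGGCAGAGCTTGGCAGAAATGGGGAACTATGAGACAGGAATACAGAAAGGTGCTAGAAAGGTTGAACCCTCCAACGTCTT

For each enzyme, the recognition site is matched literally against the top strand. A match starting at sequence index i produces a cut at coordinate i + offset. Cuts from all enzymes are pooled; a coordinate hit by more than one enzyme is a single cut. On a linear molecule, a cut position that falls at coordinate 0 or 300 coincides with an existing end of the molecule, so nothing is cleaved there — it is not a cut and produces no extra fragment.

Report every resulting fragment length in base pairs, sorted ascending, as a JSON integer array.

Per-enzyme occurrences:
  ZebVI (AGAAAGGT, off=4): starts [4, 32, 102, 141, 176, 184, 201, 263, 274] → cuts [8, 36, 106, 145, 180, 188, 205, 267, 278]
  TgoI (GGCAGA, off=0): starts [66, 93, 111, 119, 221, 231] → cuts [66, 93, 111, 119, 221, 231]
  LmaIX (AACTATG, off=0): starts [20, 53, 128, 150, 244] → cuts [20, 53, 128, 150, 244]

Pooled cuts: [8, 20, 36, 53, 66, 93, 106, 111, 119, 128, 145, 150, 180, 188, 205, 221, 231, 244, 267, 278]

Fragments:
  [0,8): 8 bp
  [8,20): 12 bp
  [20,36): 16 bp
  [36,53): 17 bp
  [53,66): 13 bp
  [66,93): 27 bp
  [93,106): 13 bp
  [106,111): 5 bp
  [111,119): 8 bp
  [119,128): 9 bp
  [128,145): 17 bp
  [145,150): 5 bp
  [150,180): 30 bp
  [180,188): 8 bp
  [188,205): 17 bp
  [205,221): 16 bp
  [221,231): 10 bp
  [231,244): 13 bp
  [244,267): 23 bp
  [267,278): 11 bp
  [278,300): 22 bp

[5,5,8,8,8,9,10,11,12,13,13,13,16,16,17,17,17,22,23,27,30]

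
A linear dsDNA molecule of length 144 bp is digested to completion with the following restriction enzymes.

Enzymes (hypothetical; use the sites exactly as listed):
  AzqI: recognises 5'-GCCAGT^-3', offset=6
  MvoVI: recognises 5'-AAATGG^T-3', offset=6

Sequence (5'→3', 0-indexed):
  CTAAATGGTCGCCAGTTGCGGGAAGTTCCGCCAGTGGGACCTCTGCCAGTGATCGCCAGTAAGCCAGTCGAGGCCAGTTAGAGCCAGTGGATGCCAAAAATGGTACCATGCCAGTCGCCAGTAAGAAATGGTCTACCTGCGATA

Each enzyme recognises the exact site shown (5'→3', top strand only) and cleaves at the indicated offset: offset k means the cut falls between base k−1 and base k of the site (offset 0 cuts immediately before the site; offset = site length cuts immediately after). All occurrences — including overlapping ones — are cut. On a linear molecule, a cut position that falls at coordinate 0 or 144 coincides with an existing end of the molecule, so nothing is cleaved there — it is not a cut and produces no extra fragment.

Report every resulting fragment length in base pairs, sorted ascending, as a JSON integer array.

Per-enzyme occurrences:
  AzqI GCCAGT/6: at [10, 29, 44, 54, 62, 72, 82, 109, 116] ⇒ [16, 35, 50, 60, 68, 78, 88, 115, 122]
  MvoVI AAATGGT/6: at [2, 97, 125] ⇒ [8, 103, 131]

All cut coordinates (distinct, sorted): [8, 16, 35, 50, 60, 68, 78, 88, 103, 115, 122, 131]

Fragment lengths:
  [0,8): 8 bp
  [8,16): 8 bp
  [16,35): 19 bp
  [35,50): 15 bp
  [50,60): 10 bp
  [60,68): 8 bp
  [68,78): 10 bp
  [78,88): 10 bp
  [88,103): 15 bp
  [103,115): 12 bp
  [115,122): 7 bp
  [122,131): 9 bp
  [131,144): 13 bp

[7,8,8,8,9,10,10,10,12,13,15,15,19]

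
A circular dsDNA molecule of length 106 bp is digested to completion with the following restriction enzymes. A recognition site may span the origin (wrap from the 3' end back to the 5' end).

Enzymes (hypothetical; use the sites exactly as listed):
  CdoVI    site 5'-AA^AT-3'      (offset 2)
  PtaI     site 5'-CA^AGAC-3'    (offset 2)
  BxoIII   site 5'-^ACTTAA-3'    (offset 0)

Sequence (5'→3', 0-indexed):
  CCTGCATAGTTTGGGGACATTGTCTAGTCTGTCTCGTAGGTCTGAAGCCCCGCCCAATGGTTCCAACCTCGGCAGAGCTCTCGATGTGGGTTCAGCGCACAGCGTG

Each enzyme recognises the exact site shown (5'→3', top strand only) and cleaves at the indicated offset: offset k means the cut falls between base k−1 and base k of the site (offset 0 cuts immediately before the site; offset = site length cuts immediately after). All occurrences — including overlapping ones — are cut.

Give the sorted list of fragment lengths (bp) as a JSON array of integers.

[106]

Scan for sites:
  CdoVI (AAAT, off=2): no sites
  PtaI (CAAGAC, off=2): no sites
  BxoIII (ACTTAA, off=0): no sites

Pooled cuts: ∅

Fragment lengths:
  no cuts → one circular fragment of 106 bp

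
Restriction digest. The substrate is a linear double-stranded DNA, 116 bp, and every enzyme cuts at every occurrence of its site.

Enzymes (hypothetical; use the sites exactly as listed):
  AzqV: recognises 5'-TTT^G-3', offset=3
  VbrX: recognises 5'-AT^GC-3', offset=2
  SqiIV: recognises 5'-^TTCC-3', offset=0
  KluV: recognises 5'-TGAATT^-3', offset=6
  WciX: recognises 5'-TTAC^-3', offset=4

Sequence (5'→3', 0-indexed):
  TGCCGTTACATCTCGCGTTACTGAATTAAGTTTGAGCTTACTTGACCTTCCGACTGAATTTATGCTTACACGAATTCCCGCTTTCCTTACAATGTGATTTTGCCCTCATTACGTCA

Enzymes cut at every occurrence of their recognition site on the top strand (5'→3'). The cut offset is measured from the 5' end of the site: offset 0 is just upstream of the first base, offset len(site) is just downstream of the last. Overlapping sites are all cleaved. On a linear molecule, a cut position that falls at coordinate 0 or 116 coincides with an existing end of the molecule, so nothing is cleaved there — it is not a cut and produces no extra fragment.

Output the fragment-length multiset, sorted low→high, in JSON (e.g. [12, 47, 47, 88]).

Site scan:
  AzqV TTTG/3: at [30, 98] ⇒ [33, 101]
  VbrX ATGC/2: at [61] ⇒ [63]
  SqiIV TTCC/0: at [47, 74, 82] ⇒ [47, 74, 82]
  KluV TGAATT/6: at [21, 54] ⇒ [27, 60]
  WciX TTAC/4: at [5, 17, 37, 65, 86, 108] ⇒ [9, 21, 41, 69, 90, 112]

Pooled cuts: [9, 21, 27, 33, 41, 47, 60, 63, 69, 74, 82, 90, 101, 112]

Fragment lengths:
  [0,9): 9 bp
  [9,21): 12 bp
  [21,27): 6 bp
  [27,33): 6 bp
  [33,41): 8 bp
  [41,47): 6 bp
  [47,60): 13 bp
  [60,63): 3 bp
  [63,69): 6 bp
  [69,74): 5 bp
  [74,82): 8 bp
  [82,90): 8 bp
  [90,101): 11 bp
  [101,112): 11 bp
  [112,116): 4 bp

[3,4,5,6,6,6,6,8,8,8,9,11,11,12,13]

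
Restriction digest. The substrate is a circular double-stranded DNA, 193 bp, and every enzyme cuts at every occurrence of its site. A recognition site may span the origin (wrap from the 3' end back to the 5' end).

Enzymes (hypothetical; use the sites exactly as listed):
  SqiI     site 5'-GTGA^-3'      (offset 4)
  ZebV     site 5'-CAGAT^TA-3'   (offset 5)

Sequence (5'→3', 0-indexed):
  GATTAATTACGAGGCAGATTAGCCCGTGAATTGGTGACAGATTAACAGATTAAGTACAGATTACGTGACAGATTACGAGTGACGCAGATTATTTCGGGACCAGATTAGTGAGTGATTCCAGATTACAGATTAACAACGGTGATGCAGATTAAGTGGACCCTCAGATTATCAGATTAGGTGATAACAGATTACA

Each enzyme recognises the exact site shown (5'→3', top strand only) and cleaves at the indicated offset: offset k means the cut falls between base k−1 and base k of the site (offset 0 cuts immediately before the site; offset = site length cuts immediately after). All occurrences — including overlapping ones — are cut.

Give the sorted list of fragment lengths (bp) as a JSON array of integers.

Per-enzyme occurrences:
  SqiI GTGA/4: at [25, 33, 64, 78, 107, 111, 138, 177] ⇒ [29, 37, 68, 82, 111, 115, 142, 181]
  ZebV CAGATTA/5: at [14, 37, 45, 56, 68, 84, 100, 118, 125, 144, 161, 169, 184, 191] ⇒ [3, 19, 42, 50, 61, 73, 89, 105, 123, 130, 149, 166, 174, 189]

All cut coordinates (distinct, sorted): [3, 19, 29, 37, 42, 50, 61, 68, 73, 82, 89, 105, 111, 115, 123, 130, 142, 149, 166, 174, 181, 189]

Fragment lengths:
  3→19: 16 bp
  19→29: 10 bp
  29→37: 8 bp
  37→42: 5 bp
  42→50: 8 bp
  50→61: 11 bp
  61→68: 7 bp
  68→73: 5 bp
  73→82: 9 bp
  82→89: 7 bp
  89→105: 16 bp
  105→111: 6 bp
  111→115: 4 bp
  115→123: 8 bp
  123→130: 7 bp
  130→142: 12 bp
  142→149: 7 bp
  149→166: 17 bp
  166→174: 8 bp
  174→181: 7 bp
  181→189: 8 bp
  189→3 (wrap): 193-189+3 = 7 bp

[4,5,5,6,7,7,7,7,7,7,8,8,8,8,8,9,10,11,12,16,16,17]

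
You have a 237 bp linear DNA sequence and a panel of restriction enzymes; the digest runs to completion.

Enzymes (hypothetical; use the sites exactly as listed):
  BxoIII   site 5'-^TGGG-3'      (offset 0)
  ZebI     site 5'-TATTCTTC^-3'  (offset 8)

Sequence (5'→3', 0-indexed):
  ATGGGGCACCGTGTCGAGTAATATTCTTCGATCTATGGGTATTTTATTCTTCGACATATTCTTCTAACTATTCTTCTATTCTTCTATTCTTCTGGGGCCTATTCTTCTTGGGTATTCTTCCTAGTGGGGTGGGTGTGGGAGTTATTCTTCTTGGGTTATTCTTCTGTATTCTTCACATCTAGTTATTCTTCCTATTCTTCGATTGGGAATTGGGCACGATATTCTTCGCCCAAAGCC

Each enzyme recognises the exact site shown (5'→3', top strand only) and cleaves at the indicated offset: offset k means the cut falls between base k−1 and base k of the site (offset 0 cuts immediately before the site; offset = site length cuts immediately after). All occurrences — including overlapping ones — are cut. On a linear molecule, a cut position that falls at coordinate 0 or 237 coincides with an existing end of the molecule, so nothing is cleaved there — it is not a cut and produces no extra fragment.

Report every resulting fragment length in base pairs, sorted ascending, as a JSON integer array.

Per-enzyme occurrences:
  BxoIII (TGGG, off=0): starts [1, 35, 92, 108, 124, 129, 135, 151, 203, 210] → cuts [1, 35, 92, 108, 124, 129, 135, 151, 203, 210]
  ZebI (TATTCTTC, off=8): starts [21, 44, 56, 68, 76, 84, 99, 112, 142, 156, 166, 183, 192, 219] → cuts [29, 52, 64, 76, 84, 92, 107, 120, 150, 164, 174, 191, 200, 227]

Pooled cuts: [1, 29, 35, 52, 64, 76, 84, 92, 107, 108, 120, 124, 129, 135, 150, 151, 164, 174, 191, 200, 203, 210, 227]

Fragment lengths:
  [0,1): 1 bp
  [1,29): 28 bp
  [29,35): 6 bp
  [35,52): 17 bp
  [52,64): 12 bp
  [64,76): 12 bp
  [76,84): 8 bp
  [84,92): 8 bp
  [92,107): 15 bp
  [107,108): 1 bp
  [108,120): 12 bp
  [120,124): 4 bp
  [124,129): 5 bp
  [129,135): 6 bp
  [135,150): 15 bp
  [150,151): 1 bp
  [151,164): 13 bp
  [164,174): 10 bp
  [174,191): 17 bp
  [191,200): 9 bp
  [200,203): 3 bp
  [203,210): 7 bp
  [210,227): 17 bp
  [227,237): 10 bp

[1,1,1,3,4,5,6,6,7,8,8,9,10,10,12,12,12,13,15,15,17,17,17,28]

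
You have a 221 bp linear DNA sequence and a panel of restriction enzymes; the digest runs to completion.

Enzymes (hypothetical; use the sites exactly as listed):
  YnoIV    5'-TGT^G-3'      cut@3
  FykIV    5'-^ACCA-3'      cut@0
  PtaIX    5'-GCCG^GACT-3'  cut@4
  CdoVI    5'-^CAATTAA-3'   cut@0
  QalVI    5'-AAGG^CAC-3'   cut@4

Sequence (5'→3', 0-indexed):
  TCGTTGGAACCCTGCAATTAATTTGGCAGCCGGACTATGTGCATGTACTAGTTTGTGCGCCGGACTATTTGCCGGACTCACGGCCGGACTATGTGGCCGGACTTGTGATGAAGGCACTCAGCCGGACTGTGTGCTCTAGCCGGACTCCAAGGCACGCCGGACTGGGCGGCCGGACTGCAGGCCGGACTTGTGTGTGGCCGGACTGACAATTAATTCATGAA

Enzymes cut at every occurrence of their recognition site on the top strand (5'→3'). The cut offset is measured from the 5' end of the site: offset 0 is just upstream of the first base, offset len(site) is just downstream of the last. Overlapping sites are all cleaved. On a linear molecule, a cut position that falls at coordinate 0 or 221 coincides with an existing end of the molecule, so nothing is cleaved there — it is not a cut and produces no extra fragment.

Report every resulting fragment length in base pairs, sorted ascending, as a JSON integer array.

Site scan:
  YnoIV (TGTG, off=3): starts [37, 53, 91, 103, 127, 129, 188, 190, 192] → cuts [40, 56, 94, 106, 130, 132, 191, 193, 195]
  FykIV (ACCA, off=0): no sites
  PtaIX (GCCGGACT, off=4): starts [28, 58, 70, 82, 95, 120, 138, 155, 168, 180, 196] → cuts [32, 62, 74, 86, 99, 124, 142, 159, 172, 184, 200]
  CdoVI (CAATTAA, off=0): starts [14, 206] → cuts [14, 206]
  QalVI (AAGGCAC, off=4): starts [110, 148] → cuts [114, 152]

All cut coordinates (distinct, sorted): [14, 32, 40, 56, 62, 74, 86, 94, 99, 106, 114, 124, 130, 132, 142, 152, 159, 172, 184, 191, 193, 195, 200, 206]

Fragment lengths:
  [0,14): 14 bp
  [14,32): 18 bp
  [32,40): 8 bp
  [40,56): 16 bp
  [56,62): 6 bp
  [62,74): 12 bp
  [74,86): 12 bp
  [86,94): 8 bp
  [94,99): 5 bp
  [99,106): 7 bp
  [106,114): 8 bp
  [114,124): 10 bp
  [124,130): 6 bp
  [130,132): 2 bp
  [132,142): 10 bp
  [142,152): 10 bp
  [152,159): 7 bp
  [159,172): 13 bp
  [172,184): 12 bp
  [184,191): 7 bp
  [191,193): 2 bp
  [193,195): 2 bp
  [195,200): 5 bp
  [200,206): 6 bp
  [206,221): 15 bp

[2,2,2,5,5,6,6,6,7,7,7,8,8,8,10,10,10,12,12,12,13,14,15,16,18]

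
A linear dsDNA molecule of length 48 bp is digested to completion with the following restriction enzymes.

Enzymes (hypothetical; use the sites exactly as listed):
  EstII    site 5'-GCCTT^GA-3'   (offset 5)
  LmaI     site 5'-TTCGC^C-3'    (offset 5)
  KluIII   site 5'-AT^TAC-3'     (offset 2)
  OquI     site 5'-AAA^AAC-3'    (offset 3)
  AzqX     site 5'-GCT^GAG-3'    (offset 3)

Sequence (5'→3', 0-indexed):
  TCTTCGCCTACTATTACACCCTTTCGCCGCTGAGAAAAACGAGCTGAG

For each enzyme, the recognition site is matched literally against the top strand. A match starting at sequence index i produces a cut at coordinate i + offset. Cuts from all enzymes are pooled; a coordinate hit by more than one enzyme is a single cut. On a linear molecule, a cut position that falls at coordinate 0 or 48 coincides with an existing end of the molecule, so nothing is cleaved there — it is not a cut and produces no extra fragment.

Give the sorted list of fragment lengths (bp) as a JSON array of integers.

[3,4,6,7,7,8,13]

Per-enzyme occurrences:
  EstII (GCCTTGA, off=5): no sites
  LmaI (TTCGCC, off=5): starts [2, 22] → cuts [7, 27]
  KluIII (ATTAC, off=2): starts [12] → cuts [14]
  OquI (AAAAAC, off=3): starts [34] → cuts [37]
  AzqX (GCTGAG, off=3): starts [28, 42] → cuts [31, 45]

All cut coordinates (distinct, sorted): [7, 14, 27, 31, 37, 45]

Fragment lengths:
  [0,7): 7 bp
  [7,14): 7 bp
  [14,27): 13 bp
  [27,31): 4 bp
  [31,37): 6 bp
  [37,45): 8 bp
  [45,48): 3 bp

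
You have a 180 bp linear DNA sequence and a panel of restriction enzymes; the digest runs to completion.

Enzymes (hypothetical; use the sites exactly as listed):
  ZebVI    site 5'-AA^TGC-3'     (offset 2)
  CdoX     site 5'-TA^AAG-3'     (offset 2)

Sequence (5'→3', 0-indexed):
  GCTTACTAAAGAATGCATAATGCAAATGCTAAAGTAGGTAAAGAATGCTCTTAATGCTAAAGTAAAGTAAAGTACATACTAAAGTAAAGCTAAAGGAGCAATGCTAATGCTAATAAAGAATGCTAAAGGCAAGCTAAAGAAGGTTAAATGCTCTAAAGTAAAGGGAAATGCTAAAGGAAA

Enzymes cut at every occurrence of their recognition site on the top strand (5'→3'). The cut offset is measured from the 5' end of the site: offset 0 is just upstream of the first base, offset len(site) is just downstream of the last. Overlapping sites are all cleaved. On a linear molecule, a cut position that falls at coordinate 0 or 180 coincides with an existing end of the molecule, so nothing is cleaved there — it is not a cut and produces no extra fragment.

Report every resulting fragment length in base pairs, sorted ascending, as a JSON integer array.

[5,5,5,5,5,5,5,5,5,5,5,6,6,6,7,7,7,8,8,8,9,9,9,11,12,12]

Site scan:
  ZebVI AATGC/2: at [11, 18, 24, 43, 52, 99, 105, 118, 146, 166] ⇒ [13, 20, 26, 45, 54, 101, 107, 120, 148, 168]
  CdoX TAAAG/2: at [6, 29, 38, 57, 62, 67, 79, 84, 90, 113, 123, 134, 153, 158, 171] ⇒ [8, 31, 40, 59, 64, 69, 81, 86, 92, 115, 125, 136, 155, 160, 173]

Pooled cuts: [8, 13, 20, 26, 31, 40, 45, 54, 59, 64, 69, 81, 86, 92, 101, 107, 115, 120, 125, 136, 148, 155, 160, 168, 173]

Fragments:
  [0,8): 8 bp
  [8,13): 5 bp
  [13,20): 7 bp
  [20,26): 6 bp
  [26,31): 5 bp
  [31,40): 9 bp
  [40,45): 5 bp
  [45,54): 9 bp
  [54,59): 5 bp
  [59,64): 5 bp
  [64,69): 5 bp
  [69,81): 12 bp
  [81,86): 5 bp
  [86,92): 6 bp
  [92,101): 9 bp
  [101,107): 6 bp
  [107,115): 8 bp
  [115,120): 5 bp
  [120,125): 5 bp
  [125,136): 11 bp
  [136,148): 12 bp
  [148,155): 7 bp
  [155,160): 5 bp
  [160,168): 8 bp
  [168,173): 5 bp
  [173,180): 7 bp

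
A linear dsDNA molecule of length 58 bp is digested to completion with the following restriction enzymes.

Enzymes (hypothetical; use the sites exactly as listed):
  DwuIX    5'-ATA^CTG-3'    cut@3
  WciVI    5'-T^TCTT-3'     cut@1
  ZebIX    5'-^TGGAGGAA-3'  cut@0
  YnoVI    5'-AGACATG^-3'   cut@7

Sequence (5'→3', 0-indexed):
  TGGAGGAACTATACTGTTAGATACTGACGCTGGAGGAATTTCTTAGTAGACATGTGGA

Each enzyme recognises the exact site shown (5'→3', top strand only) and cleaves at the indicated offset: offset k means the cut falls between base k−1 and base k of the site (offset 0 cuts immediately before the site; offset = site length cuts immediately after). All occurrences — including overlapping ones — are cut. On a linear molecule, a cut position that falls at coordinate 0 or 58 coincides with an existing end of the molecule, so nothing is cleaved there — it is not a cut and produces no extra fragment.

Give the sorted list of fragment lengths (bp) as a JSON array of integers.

[4,7,10,10,13,14]

Site scan:
  DwuIX (ATACTG, off=3): starts [10, 20] → cuts [13, 23]
  WciVI (TTCTT, off=1): starts [39] → cuts [40]
  ZebIX (TGGAGGAA, off=0): starts [0, 30] → cuts [30] (position 0 is a terminus of the linear molecule — no cut)
  YnoVI (AGACATG, off=7): starts [47] → cuts [54]

Pooled cuts: [13, 23, 30, 40, 54]

Fragment lengths:
  [0,13): 13 bp
  [13,23): 10 bp
  [23,30): 7 bp
  [30,40): 10 bp
  [40,54): 14 bp
  [54,58): 4 bp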